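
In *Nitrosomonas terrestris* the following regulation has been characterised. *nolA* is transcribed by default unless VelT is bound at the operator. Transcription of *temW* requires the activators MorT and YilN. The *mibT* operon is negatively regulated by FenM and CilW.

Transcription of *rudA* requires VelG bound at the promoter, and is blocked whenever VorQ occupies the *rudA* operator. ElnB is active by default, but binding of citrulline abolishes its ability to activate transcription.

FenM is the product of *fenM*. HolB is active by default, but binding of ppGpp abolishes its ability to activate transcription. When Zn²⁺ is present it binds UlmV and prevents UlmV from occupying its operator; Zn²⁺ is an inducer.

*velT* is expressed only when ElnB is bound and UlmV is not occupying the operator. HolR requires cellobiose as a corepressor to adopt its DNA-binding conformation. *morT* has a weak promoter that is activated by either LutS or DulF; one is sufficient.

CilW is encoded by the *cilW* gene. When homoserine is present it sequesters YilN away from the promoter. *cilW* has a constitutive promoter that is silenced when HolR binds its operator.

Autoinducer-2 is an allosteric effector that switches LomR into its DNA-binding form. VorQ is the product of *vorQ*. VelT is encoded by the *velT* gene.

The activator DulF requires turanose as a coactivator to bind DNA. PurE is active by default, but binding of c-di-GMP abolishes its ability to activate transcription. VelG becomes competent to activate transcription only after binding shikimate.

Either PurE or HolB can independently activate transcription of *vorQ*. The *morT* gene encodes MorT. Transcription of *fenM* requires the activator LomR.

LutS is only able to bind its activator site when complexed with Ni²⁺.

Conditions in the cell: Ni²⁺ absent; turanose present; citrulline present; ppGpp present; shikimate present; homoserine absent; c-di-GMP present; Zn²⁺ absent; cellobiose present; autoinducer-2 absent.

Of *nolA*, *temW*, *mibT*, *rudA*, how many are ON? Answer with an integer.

4

Citrulline is present, so ElnB is inactive.
Zn²⁺ is absent, so UlmV is active.
With repressor UlmV bound, *velT* is not transcribed.
So VelT is not produced.
With no repressor bound, *nolA* is transcribed.
→ *nolA* is ON.
Ni²⁺ is absent, so LutS is inactive.
Turanose is present, so DulF is active.
Activator DulF is present, so *morT* is transcribed.
So MorT is produced and active.
Homoserine is absent, so YilN is active.
No repressor is bound and MorT and YilN are active, so *temW* is transcribed.
→ *temW* is ON.
Autoinducer-2 is absent, so LomR is inactive.
Required activator LomR is absent, so *fenM* is not transcribed.
So FenM is not produced.
Cellobiose is present, so HolR is active.
With repressor HolR bound, *cilW* is not transcribed.
So CilW is not produced.
With no repressor bound, *mibT* is transcribed.
→ *mibT* is ON.
Shikimate is present, so VelG is active.
c-di-GMP is present, so PurE is inactive.
ppGpp is present, so HolB is inactive.
No activator is available at the *vorQ* promoter, so *vorQ* is not transcribed.
So VorQ is not produced.
No repressor is bound and VelG is active, so *rudA* is transcribed.
→ *rudA* is ON.
4 of the 4 genes are transcribed.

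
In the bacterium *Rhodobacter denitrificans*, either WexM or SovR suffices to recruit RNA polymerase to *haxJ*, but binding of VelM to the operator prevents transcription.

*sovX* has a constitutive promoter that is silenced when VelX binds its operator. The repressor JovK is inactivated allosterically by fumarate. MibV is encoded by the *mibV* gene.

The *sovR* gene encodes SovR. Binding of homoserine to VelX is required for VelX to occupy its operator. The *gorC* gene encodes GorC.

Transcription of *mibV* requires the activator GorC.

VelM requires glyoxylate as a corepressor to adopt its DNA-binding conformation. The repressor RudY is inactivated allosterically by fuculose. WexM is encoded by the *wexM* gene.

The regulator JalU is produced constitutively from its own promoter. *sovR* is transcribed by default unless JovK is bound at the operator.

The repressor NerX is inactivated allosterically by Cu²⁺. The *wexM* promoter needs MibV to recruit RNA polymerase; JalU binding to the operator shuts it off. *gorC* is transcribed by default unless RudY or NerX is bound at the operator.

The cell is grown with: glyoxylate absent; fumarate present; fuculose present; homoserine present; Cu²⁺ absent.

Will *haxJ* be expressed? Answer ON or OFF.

ON

JalU is produced constitutively and is active.
Fuculose is present, so RudY is inactive.
Cu²⁺ is absent, so NerX is active.
With repressor NerX bound, *gorC* is not transcribed.
So GorC is not produced.
Required activator GorC is absent, so *mibV* is not transcribed.
So MibV is not produced.
With repressor JalU bound, *wexM* is not transcribed.
So WexM is not produced.
Glyoxylate is absent, so VelM is inactive.
Fumarate is present, so JovK is inactive.
With no repressor bound, *sovR* is transcribed.
So SovR is produced and active.
Activator SovR is present, so *haxJ* is transcribed.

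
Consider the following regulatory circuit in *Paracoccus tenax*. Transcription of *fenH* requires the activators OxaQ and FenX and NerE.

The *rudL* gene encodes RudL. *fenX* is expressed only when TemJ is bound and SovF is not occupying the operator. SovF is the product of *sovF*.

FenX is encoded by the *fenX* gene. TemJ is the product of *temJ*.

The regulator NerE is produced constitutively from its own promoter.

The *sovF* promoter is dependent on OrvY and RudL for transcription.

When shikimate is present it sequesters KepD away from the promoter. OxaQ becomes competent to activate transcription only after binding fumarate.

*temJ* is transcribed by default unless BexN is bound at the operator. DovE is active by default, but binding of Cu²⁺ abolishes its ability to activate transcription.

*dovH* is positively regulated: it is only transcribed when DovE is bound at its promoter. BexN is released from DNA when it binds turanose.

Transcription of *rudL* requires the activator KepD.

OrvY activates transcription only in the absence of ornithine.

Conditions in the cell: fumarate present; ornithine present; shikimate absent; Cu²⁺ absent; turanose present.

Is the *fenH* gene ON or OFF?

ON

Fumarate is present, so OxaQ is active.
Turanose is present, so BexN is inactive.
With no repressor bound, *temJ* is transcribed.
So TemJ is produced and active.
Ornithine is present, so OrvY is inactive.
Shikimate is absent, so KepD is active.
No repressor is bound and KepD is active, so *rudL* is transcribed.
So RudL is produced and active.
Required activator OrvY is absent, so *sovF* is not transcribed.
So SovF is not produced.
No repressor is bound and TemJ is active, so *fenX* is transcribed.
So FenX is produced and active.
NerE is produced constitutively and is active.
No repressor is bound and OxaQ and FenX and NerE are active, so *fenH* is transcribed.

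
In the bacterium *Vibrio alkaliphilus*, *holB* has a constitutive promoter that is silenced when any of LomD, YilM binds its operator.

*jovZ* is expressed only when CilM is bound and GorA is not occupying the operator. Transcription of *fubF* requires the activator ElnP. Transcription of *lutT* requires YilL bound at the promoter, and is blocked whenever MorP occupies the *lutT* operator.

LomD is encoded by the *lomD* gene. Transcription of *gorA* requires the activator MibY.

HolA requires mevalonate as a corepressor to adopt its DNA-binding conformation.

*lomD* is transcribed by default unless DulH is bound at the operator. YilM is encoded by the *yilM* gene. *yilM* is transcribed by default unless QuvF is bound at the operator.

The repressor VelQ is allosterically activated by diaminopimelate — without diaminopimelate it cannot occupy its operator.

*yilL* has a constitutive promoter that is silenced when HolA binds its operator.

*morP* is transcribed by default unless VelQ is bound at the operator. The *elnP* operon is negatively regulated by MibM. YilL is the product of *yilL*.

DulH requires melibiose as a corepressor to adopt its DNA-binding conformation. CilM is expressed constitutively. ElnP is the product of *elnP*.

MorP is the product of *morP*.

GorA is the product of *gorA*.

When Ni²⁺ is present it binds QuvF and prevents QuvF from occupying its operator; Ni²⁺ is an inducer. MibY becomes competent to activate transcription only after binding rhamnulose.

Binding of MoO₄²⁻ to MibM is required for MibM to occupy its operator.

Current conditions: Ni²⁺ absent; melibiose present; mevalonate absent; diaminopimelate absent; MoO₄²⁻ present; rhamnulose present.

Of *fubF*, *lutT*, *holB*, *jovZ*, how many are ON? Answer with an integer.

MoO₄²⁻ is present, so MibM is active.
With repressor MibM bound, *elnP* is not transcribed.
So ElnP is not produced.
Required activator ElnP is absent, so *fubF* is not transcribed.
→ *fubF* is OFF.
Mevalonate is absent, so HolA is inactive.
With no repressor bound, *yilL* is transcribed.
So YilL is produced and active.
Diaminopimelate is absent, so VelQ is inactive.
With no repressor bound, *morP* is transcribed.
So MorP is produced and active.
With repressor MorP bound, *lutT* is not transcribed.
→ *lutT* is OFF.
Melibiose is present, so DulH is active.
With repressor DulH bound, *lomD* is not transcribed.
So LomD is not produced.
Ni²⁺ is absent, so QuvF is active.
With repressor QuvF bound, *yilM* is not transcribed.
So YilM is not produced.
With no repressor bound, *holB* is transcribed.
→ *holB* is ON.
CilM is produced constitutively and is active.
Rhamnulose is present, so MibY is active.
No repressor is bound and MibY is active, so *gorA* is transcribed.
So GorA is produced and active.
With repressor GorA bound, *jovZ* is not transcribed.
→ *jovZ* is OFF.
1 of the 4 genes is transcribed.

1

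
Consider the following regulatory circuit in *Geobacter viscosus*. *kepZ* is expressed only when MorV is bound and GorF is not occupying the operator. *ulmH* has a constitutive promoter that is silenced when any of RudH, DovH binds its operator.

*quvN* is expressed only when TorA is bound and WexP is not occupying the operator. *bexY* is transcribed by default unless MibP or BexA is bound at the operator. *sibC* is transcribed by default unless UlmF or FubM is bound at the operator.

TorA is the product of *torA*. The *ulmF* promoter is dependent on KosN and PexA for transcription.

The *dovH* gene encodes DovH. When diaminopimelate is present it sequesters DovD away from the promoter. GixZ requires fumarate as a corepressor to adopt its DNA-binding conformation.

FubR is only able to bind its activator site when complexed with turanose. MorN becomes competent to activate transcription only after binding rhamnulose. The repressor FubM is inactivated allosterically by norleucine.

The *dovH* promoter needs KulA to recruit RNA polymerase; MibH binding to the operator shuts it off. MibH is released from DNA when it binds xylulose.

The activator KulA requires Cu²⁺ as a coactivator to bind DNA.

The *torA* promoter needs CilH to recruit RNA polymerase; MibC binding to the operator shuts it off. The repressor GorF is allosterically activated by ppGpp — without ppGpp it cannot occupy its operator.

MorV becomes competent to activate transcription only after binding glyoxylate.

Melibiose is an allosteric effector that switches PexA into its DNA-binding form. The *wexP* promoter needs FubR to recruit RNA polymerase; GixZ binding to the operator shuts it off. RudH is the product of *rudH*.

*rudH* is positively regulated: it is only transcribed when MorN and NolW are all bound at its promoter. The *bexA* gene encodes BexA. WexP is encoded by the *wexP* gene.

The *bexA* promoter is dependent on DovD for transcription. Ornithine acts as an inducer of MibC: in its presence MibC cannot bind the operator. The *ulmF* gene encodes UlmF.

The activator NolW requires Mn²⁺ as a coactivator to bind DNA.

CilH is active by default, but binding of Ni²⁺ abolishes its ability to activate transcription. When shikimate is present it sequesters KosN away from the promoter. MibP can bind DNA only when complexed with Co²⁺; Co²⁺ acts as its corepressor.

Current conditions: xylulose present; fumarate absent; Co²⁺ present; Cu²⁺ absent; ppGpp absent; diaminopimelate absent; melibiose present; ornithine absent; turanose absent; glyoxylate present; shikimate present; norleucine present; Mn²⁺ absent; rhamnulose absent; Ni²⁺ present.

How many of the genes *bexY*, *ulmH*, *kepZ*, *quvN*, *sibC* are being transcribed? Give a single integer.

Co²⁺ is present, so MibP is active.
Diaminopimelate is absent, so DovD is active.
No repressor is bound and DovD is active, so *bexA* is transcribed.
So BexA is produced and active.
With repressor MibP bound, *bexY* is not transcribed.
→ *bexY* is OFF.
Rhamnulose is absent, so MorN is inactive.
Mn²⁺ is absent, so NolW is inactive.
Required activator MorN is absent, so *rudH* is not transcribed.
So RudH is not produced.
Xylulose is present, so MibH is inactive.
Cu²⁺ is absent, so KulA is inactive.
Required activator KulA is absent, so *dovH* is not transcribed.
So DovH is not produced.
With no repressor bound, *ulmH* is transcribed.
→ *ulmH* is ON.
Glyoxylate is present, so MorV is active.
ppGpp is absent, so GorF is inactive.
No repressor is bound and MorV is active, so *kepZ* is transcribed.
→ *kepZ* is ON.
Ornithine is absent, so MibC is active.
Ni²⁺ is present, so CilH is inactive.
With repressor MibC bound, *torA* is not transcribed.
So TorA is not produced.
Fumarate is absent, so GixZ is inactive.
Turanose is absent, so FubR is inactive.
Required activator FubR is absent, so *wexP* is not transcribed.
So WexP is not produced.
Required activator TorA is absent, so *quvN* is not transcribed.
→ *quvN* is OFF.
Shikimate is present, so KosN is inactive.
Melibiose is present, so PexA is active.
Required activator KosN is absent, so *ulmF* is not transcribed.
So UlmF is not produced.
Norleucine is present, so FubM is inactive.
With no repressor bound, *sibC* is transcribed.
→ *sibC* is ON.
3 of the 5 genes are transcribed.

3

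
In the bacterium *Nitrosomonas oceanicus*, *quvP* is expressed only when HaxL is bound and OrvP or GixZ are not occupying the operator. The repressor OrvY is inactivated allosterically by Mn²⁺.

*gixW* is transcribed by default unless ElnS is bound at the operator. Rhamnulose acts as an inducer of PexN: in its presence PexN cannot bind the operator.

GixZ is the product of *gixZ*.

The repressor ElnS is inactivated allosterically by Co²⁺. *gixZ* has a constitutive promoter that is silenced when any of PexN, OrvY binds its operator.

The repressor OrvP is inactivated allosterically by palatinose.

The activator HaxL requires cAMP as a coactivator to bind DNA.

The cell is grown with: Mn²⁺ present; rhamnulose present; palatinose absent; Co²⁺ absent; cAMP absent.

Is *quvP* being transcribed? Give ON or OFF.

OFF

Palatinose is absent, so OrvP is active.
Rhamnulose is present, so PexN is inactive.
Mn²⁺ is present, so OrvY is inactive.
With no repressor bound, *gixZ* is transcribed.
So GixZ is produced and active.
cAMP is absent, so HaxL is inactive.
With repressor OrvP bound, *quvP* is not transcribed.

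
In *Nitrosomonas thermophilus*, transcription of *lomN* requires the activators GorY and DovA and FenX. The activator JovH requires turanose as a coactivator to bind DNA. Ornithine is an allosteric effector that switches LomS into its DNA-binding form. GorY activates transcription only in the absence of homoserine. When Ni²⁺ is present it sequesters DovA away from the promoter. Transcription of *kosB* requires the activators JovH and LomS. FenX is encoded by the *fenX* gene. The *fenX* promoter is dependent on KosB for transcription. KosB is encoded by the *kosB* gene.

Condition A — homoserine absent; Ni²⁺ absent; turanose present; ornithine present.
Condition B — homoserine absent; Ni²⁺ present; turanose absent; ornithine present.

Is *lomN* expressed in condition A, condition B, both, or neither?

Condition A:
Homoserine is absent, so GorY is active.
Ni²⁺ is absent, so DovA is active.
Turanose is present, so JovH is active.
Ornithine is present, so LomS is active.
No repressor is bound and JovH and LomS are active, so *kosB* is transcribed.
So KosB is produced and active.
No repressor is bound and KosB is active, so *fenX* is transcribed.
So FenX is produced and active.
No repressor is bound and GorY and DovA and FenX are active, so *lomN* is transcribed.
→ *lomN* is ON in A.
Condition B:
Homoserine is absent, so GorY is active.
Ni²⁺ is present, so DovA is inactive.
Turanose is absent, so JovH is inactive.
Ornithine is present, so LomS is active.
Required activator JovH is absent, so *kosB* is not transcribed.
So KosB is not produced.
Required activator KosB is absent, so *fenX* is not transcribed.
So FenX is not produced.
Required activator DovA is absent, so *lomN* is not transcribed.
→ *lomN* is OFF in B.

A only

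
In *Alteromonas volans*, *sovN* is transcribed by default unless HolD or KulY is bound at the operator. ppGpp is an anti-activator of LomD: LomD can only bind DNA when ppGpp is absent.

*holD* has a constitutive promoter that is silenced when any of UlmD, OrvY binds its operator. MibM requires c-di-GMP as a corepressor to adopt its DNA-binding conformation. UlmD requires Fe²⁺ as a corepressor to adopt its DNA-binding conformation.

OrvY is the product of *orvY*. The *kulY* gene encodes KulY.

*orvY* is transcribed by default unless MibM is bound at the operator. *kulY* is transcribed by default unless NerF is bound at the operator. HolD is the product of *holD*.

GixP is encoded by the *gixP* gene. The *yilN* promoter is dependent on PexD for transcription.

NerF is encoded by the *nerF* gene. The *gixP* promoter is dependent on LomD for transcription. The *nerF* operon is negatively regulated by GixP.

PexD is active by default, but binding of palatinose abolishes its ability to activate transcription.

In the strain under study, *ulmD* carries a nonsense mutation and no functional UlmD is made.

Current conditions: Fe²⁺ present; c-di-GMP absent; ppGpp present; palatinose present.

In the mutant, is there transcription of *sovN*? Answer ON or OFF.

UlmD is non-functional in this strain, so it has no effect.
c-di-GMP is absent, so MibM is inactive.
With no repressor bound, *orvY* is transcribed.
So OrvY is produced and active.
With repressor OrvY bound, *holD* is not transcribed.
So HolD is not produced.
ppGpp is present, so LomD is inactive.
Required activator LomD is absent, so *gixP* is not transcribed.
So GixP is not produced.
With no repressor bound, *nerF* is transcribed.
So NerF is produced and active.
With repressor NerF bound, *kulY* is not transcribed.
So KulY is not produced.
With no repressor bound, *sovN* is transcribed.

ON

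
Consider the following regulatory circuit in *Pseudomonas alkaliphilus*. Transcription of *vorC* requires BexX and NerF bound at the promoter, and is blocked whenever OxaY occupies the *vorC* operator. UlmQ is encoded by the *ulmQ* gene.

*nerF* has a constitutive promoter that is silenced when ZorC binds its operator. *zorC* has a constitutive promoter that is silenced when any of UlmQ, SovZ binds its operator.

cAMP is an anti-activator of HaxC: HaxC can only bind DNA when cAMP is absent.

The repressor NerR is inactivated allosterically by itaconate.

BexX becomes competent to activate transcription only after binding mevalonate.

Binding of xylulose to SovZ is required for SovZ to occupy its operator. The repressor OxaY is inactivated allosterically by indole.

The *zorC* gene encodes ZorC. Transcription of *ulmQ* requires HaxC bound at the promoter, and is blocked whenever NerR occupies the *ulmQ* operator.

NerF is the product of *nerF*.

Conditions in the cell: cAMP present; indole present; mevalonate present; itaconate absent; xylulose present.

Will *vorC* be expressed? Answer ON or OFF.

Mevalonate is present, so BexX is active.
cAMP is present, so HaxC is inactive.
Itaconate is absent, so NerR is active.
With repressor NerR bound, *ulmQ* is not transcribed.
So UlmQ is not produced.
Xylulose is present, so SovZ is active.
With repressor SovZ bound, *zorC* is not transcribed.
So ZorC is not produced.
With no repressor bound, *nerF* is transcribed.
So NerF is produced and active.
Indole is present, so OxaY is inactive.
No repressor is bound and BexX and NerF are active, so *vorC* is transcribed.

ON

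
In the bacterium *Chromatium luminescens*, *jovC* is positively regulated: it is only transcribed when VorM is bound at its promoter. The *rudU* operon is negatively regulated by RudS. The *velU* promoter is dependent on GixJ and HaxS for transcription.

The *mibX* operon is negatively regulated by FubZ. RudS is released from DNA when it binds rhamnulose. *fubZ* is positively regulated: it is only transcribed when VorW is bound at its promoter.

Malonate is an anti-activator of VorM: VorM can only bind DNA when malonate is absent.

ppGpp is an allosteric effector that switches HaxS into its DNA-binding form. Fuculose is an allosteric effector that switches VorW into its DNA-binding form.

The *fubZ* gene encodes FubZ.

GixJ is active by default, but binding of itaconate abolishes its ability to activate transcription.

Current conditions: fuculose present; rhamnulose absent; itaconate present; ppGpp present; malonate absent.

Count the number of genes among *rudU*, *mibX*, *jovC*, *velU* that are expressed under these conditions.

Rhamnulose is absent, so RudS is active.
With repressor RudS bound, *rudU* is not transcribed.
→ *rudU* is OFF.
Fuculose is present, so VorW is active.
No repressor is bound and VorW is active, so *fubZ* is transcribed.
So FubZ is produced and active.
With repressor FubZ bound, *mibX* is not transcribed.
→ *mibX* is OFF.
Malonate is absent, so VorM is active.
No repressor is bound and VorM is active, so *jovC* is transcribed.
→ *jovC* is ON.
Itaconate is present, so GixJ is inactive.
ppGpp is present, so HaxS is active.
Required activator GixJ is absent, so *velU* is not transcribed.
→ *velU* is OFF.
1 of the 4 genes is transcribed.

1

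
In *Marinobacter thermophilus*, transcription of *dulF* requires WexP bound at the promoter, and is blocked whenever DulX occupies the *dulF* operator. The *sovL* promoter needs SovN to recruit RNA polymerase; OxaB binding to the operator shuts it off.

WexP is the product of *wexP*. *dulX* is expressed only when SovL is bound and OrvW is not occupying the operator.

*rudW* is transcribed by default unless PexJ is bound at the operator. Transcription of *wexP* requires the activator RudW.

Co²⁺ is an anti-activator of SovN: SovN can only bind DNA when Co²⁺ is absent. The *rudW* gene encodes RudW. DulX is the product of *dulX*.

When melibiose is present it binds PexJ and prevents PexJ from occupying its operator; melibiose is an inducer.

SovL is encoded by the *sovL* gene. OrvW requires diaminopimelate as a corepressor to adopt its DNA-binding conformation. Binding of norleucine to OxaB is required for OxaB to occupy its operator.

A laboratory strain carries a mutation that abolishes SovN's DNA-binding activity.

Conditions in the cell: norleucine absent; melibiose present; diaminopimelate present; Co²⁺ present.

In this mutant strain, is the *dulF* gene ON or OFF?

ON

Melibiose is present, so PexJ is inactive.
With no repressor bound, *rudW* is transcribed.
So RudW is produced and active.
No repressor is bound and RudW is active, so *wexP* is transcribed.
So WexP is produced and active.
SovN is non-functional in this strain, so it has no effect.
Norleucine is absent, so OxaB is inactive.
Required activator SovN is absent, so *sovL* is not transcribed.
So SovL is not produced.
Diaminopimelate is present, so OrvW is active.
With repressor OrvW bound, *dulX* is not transcribed.
So DulX is not produced.
No repressor is bound and WexP is active, so *dulF* is transcribed.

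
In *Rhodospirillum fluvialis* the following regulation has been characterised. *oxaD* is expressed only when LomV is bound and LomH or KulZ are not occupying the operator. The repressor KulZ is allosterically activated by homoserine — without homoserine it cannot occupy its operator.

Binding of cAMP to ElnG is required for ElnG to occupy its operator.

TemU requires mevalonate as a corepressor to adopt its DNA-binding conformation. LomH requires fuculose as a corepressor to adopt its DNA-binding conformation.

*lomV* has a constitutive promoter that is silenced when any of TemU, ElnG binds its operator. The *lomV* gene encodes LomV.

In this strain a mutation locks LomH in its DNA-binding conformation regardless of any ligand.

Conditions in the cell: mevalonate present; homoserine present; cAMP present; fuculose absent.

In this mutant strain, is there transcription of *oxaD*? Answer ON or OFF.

OFF

LomH is constitutively active in this strain.
Mevalonate is present, so TemU is active.
cAMP is present, so ElnG is active.
With repressor TemU bound, *lomV* is not transcribed.
So LomV is not produced.
Homoserine is present, so KulZ is active.
With repressor LomH bound, *oxaD* is not transcribed.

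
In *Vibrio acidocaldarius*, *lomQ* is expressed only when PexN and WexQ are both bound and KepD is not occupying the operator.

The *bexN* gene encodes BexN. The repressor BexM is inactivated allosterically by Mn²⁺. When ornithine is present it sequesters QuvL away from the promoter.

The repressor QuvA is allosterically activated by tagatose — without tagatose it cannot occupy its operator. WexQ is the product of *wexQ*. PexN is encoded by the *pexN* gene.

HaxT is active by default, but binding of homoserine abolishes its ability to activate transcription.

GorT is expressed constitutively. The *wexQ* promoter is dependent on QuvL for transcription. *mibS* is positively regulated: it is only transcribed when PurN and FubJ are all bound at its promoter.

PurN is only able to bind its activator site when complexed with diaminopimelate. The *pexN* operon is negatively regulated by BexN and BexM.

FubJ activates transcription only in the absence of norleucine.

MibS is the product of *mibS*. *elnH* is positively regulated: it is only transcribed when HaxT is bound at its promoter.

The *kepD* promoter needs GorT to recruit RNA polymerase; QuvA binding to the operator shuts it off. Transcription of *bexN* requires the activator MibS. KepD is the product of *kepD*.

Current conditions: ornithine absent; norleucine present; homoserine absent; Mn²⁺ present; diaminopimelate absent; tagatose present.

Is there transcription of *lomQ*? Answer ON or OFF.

Tagatose is present, so QuvA is active.
GorT is produced constitutively and is active.
With repressor QuvA bound, *kepD* is not transcribed.
So KepD is not produced.
Diaminopimelate is absent, so PurN is inactive.
Norleucine is present, so FubJ is inactive.
Required activator PurN is absent, so *mibS* is not transcribed.
So MibS is not produced.
Required activator MibS is absent, so *bexN* is not transcribed.
So BexN is not produced.
Mn²⁺ is present, so BexM is inactive.
With no repressor bound, *pexN* is transcribed.
So PexN is produced and active.
Ornithine is absent, so QuvL is active.
No repressor is bound and QuvL is active, so *wexQ* is transcribed.
So WexQ is produced and active.
No repressor is bound and PexN and WexQ are active, so *lomQ* is transcribed.

ON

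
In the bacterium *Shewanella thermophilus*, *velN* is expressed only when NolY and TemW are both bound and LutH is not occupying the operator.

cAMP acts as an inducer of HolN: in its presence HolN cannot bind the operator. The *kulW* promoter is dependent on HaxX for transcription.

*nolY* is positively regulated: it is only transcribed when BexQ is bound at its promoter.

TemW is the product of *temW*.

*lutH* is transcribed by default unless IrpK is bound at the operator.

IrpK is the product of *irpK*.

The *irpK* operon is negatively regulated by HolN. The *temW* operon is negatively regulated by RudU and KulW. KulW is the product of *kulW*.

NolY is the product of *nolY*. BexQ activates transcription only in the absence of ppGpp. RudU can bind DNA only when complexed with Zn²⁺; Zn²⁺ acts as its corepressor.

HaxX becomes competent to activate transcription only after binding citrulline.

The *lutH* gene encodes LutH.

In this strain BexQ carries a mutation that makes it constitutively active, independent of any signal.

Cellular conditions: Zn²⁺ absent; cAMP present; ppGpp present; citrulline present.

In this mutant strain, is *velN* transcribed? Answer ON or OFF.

OFF

BexQ is constitutively active in this strain.
No repressor is bound and BexQ is active, so *nolY* is transcribed.
So NolY is produced and active.
Zn²⁺ is absent, so RudU is inactive.
Citrulline is present, so HaxX is active.
No repressor is bound and HaxX is active, so *kulW* is transcribed.
So KulW is produced and active.
With repressor KulW bound, *temW* is not transcribed.
So TemW is not produced.
cAMP is present, so HolN is inactive.
With no repressor bound, *irpK* is transcribed.
So IrpK is produced and active.
With repressor IrpK bound, *lutH* is not transcribed.
So LutH is not produced.
Required activator TemW is absent, so *velN* is not transcribed.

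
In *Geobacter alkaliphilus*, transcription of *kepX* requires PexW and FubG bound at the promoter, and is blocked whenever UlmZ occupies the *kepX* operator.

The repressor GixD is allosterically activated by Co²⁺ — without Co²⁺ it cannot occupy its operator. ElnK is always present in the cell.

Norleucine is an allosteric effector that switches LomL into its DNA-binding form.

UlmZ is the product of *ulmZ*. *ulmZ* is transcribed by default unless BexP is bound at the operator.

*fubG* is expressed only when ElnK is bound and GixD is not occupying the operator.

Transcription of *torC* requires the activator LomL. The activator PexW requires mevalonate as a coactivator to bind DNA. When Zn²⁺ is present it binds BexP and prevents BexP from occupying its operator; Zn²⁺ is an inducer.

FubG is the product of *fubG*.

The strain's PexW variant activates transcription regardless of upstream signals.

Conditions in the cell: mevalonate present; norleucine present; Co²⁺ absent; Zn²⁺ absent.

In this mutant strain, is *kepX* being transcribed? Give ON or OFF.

PexW is constitutively active in this strain.
ElnK is produced constitutively and is active.
Co²⁺ is absent, so GixD is inactive.
No repressor is bound and ElnK is active, so *fubG* is transcribed.
So FubG is produced and active.
Zn²⁺ is absent, so BexP is active.
With repressor BexP bound, *ulmZ* is not transcribed.
So UlmZ is not produced.
No repressor is bound and PexW and FubG are active, so *kepX* is transcribed.

ON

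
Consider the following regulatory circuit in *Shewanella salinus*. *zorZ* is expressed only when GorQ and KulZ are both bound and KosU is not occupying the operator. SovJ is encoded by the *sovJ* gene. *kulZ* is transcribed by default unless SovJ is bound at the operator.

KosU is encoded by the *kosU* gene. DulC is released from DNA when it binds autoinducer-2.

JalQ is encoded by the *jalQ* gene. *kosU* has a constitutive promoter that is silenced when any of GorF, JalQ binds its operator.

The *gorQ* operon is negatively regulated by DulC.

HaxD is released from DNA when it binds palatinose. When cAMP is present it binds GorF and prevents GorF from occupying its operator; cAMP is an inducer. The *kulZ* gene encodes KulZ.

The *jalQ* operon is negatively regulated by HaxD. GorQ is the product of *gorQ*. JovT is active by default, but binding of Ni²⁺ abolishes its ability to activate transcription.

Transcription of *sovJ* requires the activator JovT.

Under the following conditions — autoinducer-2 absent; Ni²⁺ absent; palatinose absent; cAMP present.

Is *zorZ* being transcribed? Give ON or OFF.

Autoinducer-2 is absent, so DulC is active.
With repressor DulC bound, *gorQ* is not transcribed.
So GorQ is not produced.
Ni²⁺ is absent, so JovT is active.
No repressor is bound and JovT is active, so *sovJ* is transcribed.
So SovJ is produced and active.
With repressor SovJ bound, *kulZ* is not transcribed.
So KulZ is not produced.
cAMP is present, so GorF is inactive.
Palatinose is absent, so HaxD is active.
With repressor HaxD bound, *jalQ* is not transcribed.
So JalQ is not produced.
With no repressor bound, *kosU* is transcribed.
So KosU is produced and active.
With repressor KosU bound, *zorZ* is not transcribed.

OFF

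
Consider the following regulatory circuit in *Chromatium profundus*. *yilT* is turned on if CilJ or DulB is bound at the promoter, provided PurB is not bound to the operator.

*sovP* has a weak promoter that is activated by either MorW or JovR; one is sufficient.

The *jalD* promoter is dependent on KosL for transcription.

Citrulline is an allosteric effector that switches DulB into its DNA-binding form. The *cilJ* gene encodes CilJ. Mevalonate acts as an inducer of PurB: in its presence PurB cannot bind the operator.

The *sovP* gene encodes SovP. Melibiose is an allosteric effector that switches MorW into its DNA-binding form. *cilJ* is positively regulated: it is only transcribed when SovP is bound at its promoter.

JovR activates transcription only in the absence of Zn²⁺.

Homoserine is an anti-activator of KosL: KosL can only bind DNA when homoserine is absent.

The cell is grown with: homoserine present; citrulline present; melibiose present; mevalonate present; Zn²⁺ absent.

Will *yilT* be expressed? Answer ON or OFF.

ON

Melibiose is present, so MorW is active.
Zn²⁺ is absent, so JovR is active.
Activator MorW is present, so *sovP* is transcribed.
So SovP is produced and active.
No repressor is bound and SovP is active, so *cilJ* is transcribed.
So CilJ is produced and active.
Citrulline is present, so DulB is active.
Mevalonate is present, so PurB is inactive.
Activator CilJ is present, so *yilT* is transcribed.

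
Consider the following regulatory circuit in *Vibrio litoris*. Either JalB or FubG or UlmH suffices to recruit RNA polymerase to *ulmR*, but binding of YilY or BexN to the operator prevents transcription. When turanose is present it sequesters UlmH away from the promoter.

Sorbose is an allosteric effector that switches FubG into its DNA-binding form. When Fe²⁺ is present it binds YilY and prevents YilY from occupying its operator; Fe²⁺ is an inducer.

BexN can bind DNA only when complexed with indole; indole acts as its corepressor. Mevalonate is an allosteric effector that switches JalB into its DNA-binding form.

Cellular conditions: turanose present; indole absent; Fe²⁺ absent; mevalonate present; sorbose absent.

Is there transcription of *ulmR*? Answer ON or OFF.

OFF

Fe²⁺ is absent, so YilY is active.
Indole is absent, so BexN is inactive.
Mevalonate is present, so JalB is active.
Sorbose is absent, so FubG is inactive.
Turanose is present, so UlmH is inactive.
With repressor YilY bound, *ulmR* is not transcribed.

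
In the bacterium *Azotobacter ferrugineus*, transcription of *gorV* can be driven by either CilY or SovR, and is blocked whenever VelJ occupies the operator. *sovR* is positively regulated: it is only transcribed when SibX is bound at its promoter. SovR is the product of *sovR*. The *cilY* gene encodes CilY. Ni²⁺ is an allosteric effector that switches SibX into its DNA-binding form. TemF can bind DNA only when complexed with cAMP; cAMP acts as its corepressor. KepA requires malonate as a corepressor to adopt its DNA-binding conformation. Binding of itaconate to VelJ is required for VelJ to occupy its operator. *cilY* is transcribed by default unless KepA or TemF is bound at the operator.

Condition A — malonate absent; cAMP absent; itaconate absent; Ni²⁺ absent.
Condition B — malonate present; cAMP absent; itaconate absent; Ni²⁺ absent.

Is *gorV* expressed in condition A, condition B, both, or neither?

A only

Condition A:
Malonate is absent, so KepA is inactive.
cAMP is absent, so TemF is inactive.
With no repressor bound, *cilY* is transcribed.
So CilY is produced and active.
Itaconate is absent, so VelJ is inactive.
Ni²⁺ is absent, so SibX is inactive.
Required activator SibX is absent, so *sovR* is not transcribed.
So SovR is not produced.
Activator CilY is present, so *gorV* is transcribed.
→ *gorV* is ON in A.
Condition B:
Malonate is present, so KepA is active.
cAMP is absent, so TemF is inactive.
With repressor KepA bound, *cilY* is not transcribed.
So CilY is not produced.
Itaconate is absent, so VelJ is inactive.
Ni²⁺ is absent, so SibX is inactive.
Required activator SibX is absent, so *sovR* is not transcribed.
So SovR is not produced.
No activator is available at the *gorV* promoter, so *gorV* is not transcribed.
→ *gorV* is OFF in B.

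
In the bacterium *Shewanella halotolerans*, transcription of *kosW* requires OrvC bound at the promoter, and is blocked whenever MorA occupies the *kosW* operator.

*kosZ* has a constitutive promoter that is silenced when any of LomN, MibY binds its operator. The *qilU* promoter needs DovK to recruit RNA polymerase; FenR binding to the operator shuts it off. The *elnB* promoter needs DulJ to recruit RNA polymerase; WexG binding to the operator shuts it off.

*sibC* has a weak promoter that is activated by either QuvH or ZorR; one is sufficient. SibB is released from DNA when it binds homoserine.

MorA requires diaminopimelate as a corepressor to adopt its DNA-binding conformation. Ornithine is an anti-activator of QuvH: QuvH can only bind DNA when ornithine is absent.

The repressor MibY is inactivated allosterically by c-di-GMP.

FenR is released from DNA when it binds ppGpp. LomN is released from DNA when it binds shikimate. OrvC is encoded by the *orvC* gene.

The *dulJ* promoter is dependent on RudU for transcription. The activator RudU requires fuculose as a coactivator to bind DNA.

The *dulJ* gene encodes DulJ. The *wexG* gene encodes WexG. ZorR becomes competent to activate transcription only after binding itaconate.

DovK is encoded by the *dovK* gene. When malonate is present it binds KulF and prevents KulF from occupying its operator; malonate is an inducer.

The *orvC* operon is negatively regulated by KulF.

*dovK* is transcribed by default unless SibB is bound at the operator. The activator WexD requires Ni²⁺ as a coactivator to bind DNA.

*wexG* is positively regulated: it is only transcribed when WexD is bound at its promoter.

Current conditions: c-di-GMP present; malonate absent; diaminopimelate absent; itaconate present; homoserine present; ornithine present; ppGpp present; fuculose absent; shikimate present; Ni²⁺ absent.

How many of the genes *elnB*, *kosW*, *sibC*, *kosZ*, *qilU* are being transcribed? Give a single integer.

Ni²⁺ is absent, so WexD is inactive.
Required activator WexD is absent, so *wexG* is not transcribed.
So WexG is not produced.
Fuculose is absent, so RudU is inactive.
Required activator RudU is absent, so *dulJ* is not transcribed.
So DulJ is not produced.
Required activator DulJ is absent, so *elnB* is not transcribed.
→ *elnB* is OFF.
Diaminopimelate is absent, so MorA is inactive.
Malonate is absent, so KulF is active.
With repressor KulF bound, *orvC* is not transcribed.
So OrvC is not produced.
Required activator OrvC is absent, so *kosW* is not transcribed.
→ *kosW* is OFF.
Ornithine is present, so QuvH is inactive.
Itaconate is present, so ZorR is active.
Activator ZorR is present, so *sibC* is transcribed.
→ *sibC* is ON.
Shikimate is present, so LomN is inactive.
c-di-GMP is present, so MibY is inactive.
With no repressor bound, *kosZ* is transcribed.
→ *kosZ* is ON.
Homoserine is present, so SibB is inactive.
With no repressor bound, *dovK* is transcribed.
So DovK is produced and active.
ppGpp is present, so FenR is inactive.
No repressor is bound and DovK is active, so *qilU* is transcribed.
→ *qilU* is ON.
3 of the 5 genes are transcribed.

3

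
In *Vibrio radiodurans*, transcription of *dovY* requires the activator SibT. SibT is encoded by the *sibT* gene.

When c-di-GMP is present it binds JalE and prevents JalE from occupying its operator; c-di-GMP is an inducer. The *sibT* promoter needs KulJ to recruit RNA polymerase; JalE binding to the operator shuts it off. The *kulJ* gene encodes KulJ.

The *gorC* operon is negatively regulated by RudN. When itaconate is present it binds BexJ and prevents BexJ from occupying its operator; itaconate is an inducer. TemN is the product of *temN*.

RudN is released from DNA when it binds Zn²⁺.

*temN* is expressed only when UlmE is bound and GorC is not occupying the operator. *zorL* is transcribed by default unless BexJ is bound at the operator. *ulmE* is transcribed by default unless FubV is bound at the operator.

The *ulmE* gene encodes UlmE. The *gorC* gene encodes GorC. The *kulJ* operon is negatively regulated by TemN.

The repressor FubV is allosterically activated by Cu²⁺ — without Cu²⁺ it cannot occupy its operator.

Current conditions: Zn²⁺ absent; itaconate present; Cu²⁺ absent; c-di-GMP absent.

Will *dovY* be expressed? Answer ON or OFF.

Zn²⁺ is absent, so RudN is active.
With repressor RudN bound, *gorC* is not transcribed.
So GorC is not produced.
Cu²⁺ is absent, so FubV is inactive.
With no repressor bound, *ulmE* is transcribed.
So UlmE is produced and active.
No repressor is bound and UlmE is active, so *temN* is transcribed.
So TemN is produced and active.
With repressor TemN bound, *kulJ* is not transcribed.
So KulJ is not produced.
c-di-GMP is absent, so JalE is active.
With repressor JalE bound, *sibT* is not transcribed.
So SibT is not produced.
Required activator SibT is absent, so *dovY* is not transcribed.

OFF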